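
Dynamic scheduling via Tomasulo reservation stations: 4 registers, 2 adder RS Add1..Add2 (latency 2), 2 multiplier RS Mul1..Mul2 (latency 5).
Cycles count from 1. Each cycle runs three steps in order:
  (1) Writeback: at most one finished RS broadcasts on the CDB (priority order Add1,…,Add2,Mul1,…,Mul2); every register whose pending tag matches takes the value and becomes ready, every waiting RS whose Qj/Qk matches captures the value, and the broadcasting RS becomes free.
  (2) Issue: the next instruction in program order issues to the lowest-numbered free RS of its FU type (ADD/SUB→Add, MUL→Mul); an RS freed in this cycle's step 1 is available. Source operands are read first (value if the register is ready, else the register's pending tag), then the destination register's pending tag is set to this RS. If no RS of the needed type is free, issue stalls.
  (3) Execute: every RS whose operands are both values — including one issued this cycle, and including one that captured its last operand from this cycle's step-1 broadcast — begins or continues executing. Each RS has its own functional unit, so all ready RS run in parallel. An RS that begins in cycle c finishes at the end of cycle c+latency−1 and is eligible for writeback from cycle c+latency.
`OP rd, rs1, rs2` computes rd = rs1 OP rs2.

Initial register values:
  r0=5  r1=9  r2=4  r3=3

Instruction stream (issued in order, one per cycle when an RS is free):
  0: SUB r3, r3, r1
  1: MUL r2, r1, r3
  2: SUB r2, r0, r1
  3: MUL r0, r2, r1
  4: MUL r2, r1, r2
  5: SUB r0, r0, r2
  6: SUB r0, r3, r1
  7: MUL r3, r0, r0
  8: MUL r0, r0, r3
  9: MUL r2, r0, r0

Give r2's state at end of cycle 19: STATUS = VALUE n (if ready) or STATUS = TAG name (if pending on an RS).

cycle 1: issue SUB r3<-Add1 // r0:5,r1:9,r2:4,r3:Add1
cycle 2: issue MUL r2<-Mul1 // r0:5,r1:9,r2:Mul1,r3:Add1
cycle 3: CDB Add1=-6; issue SUB r2<-Add1 // r0:5,r1:9,r2:Add1,r3:-6
cycle 4: issue MUL r0<-Mul2 // r0:Mul2,r1:9,r2:Add1,r3:-6
cycle 5: CDB Add1=-4; stall // r0:Mul2,r1:9,r2:-4,r3:-6
cycle 6: stall // r0:Mul2,r1:9,r2:-4,r3:-6
cycle 7: stall // r0:Mul2,r1:9,r2:-4,r3:-6
cycle 8: CDB Mul1=-54; issue MUL r2<-Mul1 // r0:Mul2,r1:9,r2:Mul1,r3:-6
cycle 9: issue SUB r0<-Add1 // r0:Add1,r1:9,r2:Mul1,r3:-6
cycle 10: CDB Mul2=-36; issue SUB r0<-Add2 // r0:Add2,r1:9,r2:Mul1,r3:-6
cycle 11: issue MUL r3<-Mul2 // r0:Add2,r1:9,r2:Mul1,r3:Mul2
cycle 12: CDB Add2=-15; stall // r0:-15,r1:9,r2:Mul1,r3:Mul2
cycle 13: CDB Mul1=-36; issue MUL r0<-Mul1 // r0:Mul1,r1:9,r2:-36,r3:Mul2
cycle 14: stall // r0:Mul1,r1:9,r2:-36,r3:Mul2
cycle 15: CDB Add1=0; stall // r0:Mul1,r1:9,r2:-36,r3:Mul2
cycle 16: stall // r0:Mul1,r1:9,r2:-36,r3:Mul2
cycle 17: CDB Mul2=225; issue MUL r2<-Mul2 // r0:Mul1,r1:9,r2:Mul2,r3:225
cycle 18: - // r0:Mul1,r1:9,r2:Mul2,r3:225
cycle 19: - // r0:Mul1,r1:9,r2:Mul2,r3:225

STATUS = TAG Mul2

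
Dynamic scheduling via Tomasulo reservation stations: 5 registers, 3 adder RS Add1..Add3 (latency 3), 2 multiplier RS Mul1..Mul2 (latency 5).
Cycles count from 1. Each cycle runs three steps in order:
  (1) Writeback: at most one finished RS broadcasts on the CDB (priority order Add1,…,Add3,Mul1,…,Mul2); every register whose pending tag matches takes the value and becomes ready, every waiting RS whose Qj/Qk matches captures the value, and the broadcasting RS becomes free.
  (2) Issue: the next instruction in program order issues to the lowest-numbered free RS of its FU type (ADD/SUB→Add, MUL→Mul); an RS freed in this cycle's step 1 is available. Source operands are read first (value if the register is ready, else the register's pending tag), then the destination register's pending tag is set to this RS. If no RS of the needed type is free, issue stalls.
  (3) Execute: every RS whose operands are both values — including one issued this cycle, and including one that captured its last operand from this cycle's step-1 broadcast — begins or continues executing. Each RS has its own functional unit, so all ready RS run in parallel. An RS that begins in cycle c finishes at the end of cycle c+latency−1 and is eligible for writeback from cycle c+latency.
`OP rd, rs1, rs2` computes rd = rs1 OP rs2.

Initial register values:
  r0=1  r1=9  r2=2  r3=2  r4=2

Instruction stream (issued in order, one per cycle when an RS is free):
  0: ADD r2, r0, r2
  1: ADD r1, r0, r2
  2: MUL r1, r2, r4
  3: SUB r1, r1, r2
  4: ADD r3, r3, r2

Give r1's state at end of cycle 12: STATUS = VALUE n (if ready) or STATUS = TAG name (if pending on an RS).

STATUS = VALUE 3

c1: issue ADD r2<-Add1 | r0:1,r1:9,r2:Add1,r3:2,r4:2
c2: issue ADD r1<-Add2 | r0:1,r1:Add2,r2:Add1,r3:2,r4:2
c3: issue MUL r1<-Mul1 | r0:1,r1:Mul1,r2:Add1,r3:2,r4:2
c4: CDB Add1=3; issue SUB r1<-Add1 | r0:1,r1:Add1,r2:3,r3:2,r4:2
c5: issue ADD r3<-Add3 | r0:1,r1:Add1,r2:3,r3:Add3,r4:2
c6: - | r0:1,r1:Add1,r2:3,r3:Add3,r4:2
c7: CDB Add2=4 | r0:1,r1:Add1,r2:3,r3:Add3,r4:2
c8: CDB Add3=5 | r0:1,r1:Add1,r2:3,r3:5,r4:2
c9: CDB Mul1=6 | r0:1,r1:Add1,r2:3,r3:5,r4:2
c10: - | r0:1,r1:Add1,r2:3,r3:5,r4:2
c11: - | r0:1,r1:Add1,r2:3,r3:5,r4:2
c12: CDB Add1=3 | r0:1,r1:3,r2:3,r3:5,r4:2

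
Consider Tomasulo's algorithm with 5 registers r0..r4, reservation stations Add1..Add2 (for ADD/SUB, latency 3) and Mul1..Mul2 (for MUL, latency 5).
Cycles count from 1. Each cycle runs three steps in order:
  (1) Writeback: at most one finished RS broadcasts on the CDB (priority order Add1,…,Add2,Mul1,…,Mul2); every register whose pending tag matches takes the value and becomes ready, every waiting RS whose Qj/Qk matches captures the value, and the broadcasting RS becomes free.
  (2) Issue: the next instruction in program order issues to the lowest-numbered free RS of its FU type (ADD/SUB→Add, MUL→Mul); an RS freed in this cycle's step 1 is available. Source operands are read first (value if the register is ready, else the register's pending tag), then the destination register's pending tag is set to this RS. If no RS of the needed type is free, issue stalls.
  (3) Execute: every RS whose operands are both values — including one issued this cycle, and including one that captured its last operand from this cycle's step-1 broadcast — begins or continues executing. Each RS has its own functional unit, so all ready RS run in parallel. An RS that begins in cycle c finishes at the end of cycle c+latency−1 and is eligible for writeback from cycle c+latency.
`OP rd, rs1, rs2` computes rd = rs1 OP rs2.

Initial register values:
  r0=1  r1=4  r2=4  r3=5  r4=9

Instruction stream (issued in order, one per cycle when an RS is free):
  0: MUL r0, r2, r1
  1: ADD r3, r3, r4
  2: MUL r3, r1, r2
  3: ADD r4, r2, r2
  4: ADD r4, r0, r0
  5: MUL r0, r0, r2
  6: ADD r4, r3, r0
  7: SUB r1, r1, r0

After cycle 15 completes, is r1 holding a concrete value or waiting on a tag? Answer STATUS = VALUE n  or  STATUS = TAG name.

STATUS = VALUE -60

c1: issue MUL r0<-Mul1 | r0:Mul1,r1:4,r2:4,r3:5,r4:9
c2: issue ADD r3<-Add1 | r0:Mul1,r1:4,r2:4,r3:Add1,r4:9
c3: issue MUL r3<-Mul2 | r0:Mul1,r1:4,r2:4,r3:Mul2,r4:9
c4: issue ADD r4<-Add2 | r0:Mul1,r1:4,r2:4,r3:Mul2,r4:Add2
c5: CDB Add1=14; issue ADD r4<-Add1 | r0:Mul1,r1:4,r2:4,r3:Mul2,r4:Add1
c6: CDB Mul1=16; issue MUL r0<-Mul1 | r0:Mul1,r1:4,r2:4,r3:Mul2,r4:Add1
c7: CDB Add2=8; issue ADD r4<-Add2 | r0:Mul1,r1:4,r2:4,r3:Mul2,r4:Add2
c8: CDB Mul2=16; stall | r0:Mul1,r1:4,r2:4,r3:16,r4:Add2
c9: CDB Add1=32; issue SUB r1<-Add1 | r0:Mul1,r1:Add1,r2:4,r3:16,r4:Add2
c10: - | r0:Mul1,r1:Add1,r2:4,r3:16,r4:Add2
c11: CDB Mul1=64 | r0:64,r1:Add1,r2:4,r3:16,r4:Add2
c12: - | r0:64,r1:Add1,r2:4,r3:16,r4:Add2
c13: - | r0:64,r1:Add1,r2:4,r3:16,r4:Add2
c14: CDB Add1=-60 | r0:64,r1:-60,r2:4,r3:16,r4:Add2
c15: CDB Add2=80 | r0:64,r1:-60,r2:4,r3:16,r4:80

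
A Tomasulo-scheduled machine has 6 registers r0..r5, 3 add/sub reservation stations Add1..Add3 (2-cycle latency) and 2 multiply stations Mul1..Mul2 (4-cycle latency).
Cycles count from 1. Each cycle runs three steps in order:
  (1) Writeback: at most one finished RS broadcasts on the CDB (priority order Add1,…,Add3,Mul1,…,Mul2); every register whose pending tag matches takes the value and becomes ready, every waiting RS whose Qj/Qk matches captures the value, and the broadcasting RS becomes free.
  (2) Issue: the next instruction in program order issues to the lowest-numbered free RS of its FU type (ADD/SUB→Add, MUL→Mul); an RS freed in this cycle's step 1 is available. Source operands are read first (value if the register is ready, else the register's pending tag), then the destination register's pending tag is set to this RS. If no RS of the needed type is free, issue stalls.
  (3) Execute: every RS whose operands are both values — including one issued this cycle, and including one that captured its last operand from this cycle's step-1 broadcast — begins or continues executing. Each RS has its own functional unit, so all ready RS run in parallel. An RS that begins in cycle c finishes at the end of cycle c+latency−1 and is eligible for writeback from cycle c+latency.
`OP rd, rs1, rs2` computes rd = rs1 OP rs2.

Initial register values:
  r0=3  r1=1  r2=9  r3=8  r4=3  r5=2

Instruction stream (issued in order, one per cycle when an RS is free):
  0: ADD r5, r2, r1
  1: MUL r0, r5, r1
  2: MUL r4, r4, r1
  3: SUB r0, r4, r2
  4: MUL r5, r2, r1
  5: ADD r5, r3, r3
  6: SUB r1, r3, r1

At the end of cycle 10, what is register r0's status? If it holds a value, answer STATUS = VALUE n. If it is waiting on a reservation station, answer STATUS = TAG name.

STATUS = VALUE -6

  c1: issue ADD r5<-Add1  regs: r0:3,r1:1,r2:9,r3:8,r4:3,r5:Add1
  c2: issue MUL r0<-Mul1  regs: r0:Mul1,r1:1,r2:9,r3:8,r4:3,r5:Add1
  c3: CDB Add1=10; issue MUL r4<-Mul2  regs: r0:Mul1,r1:1,r2:9,r3:8,r4:Mul2,r5:10
  c4: issue SUB r0<-Add1  regs: r0:Add1,r1:1,r2:9,r3:8,r4:Mul2,r5:10
  c5: stall  regs: r0:Add1,r1:1,r2:9,r3:8,r4:Mul2,r5:10
  c6: stall  regs: r0:Add1,r1:1,r2:9,r3:8,r4:Mul2,r5:10
  c7: CDB Mul1=10; issue MUL r5<-Mul1  regs: r0:Add1,r1:1,r2:9,r3:8,r4:Mul2,r5:Mul1
  c8: CDB Mul2=3; issue ADD r5<-Add2  regs: r0:Add1,r1:1,r2:9,r3:8,r4:3,r5:Add2
  c9: issue SUB r1<-Add3  regs: r0:Add1,r1:Add3,r2:9,r3:8,r4:3,r5:Add2
  c10: CDB Add1=-6  regs: r0:-6,r1:Add3,r2:9,r3:8,r4:3,r5:Add2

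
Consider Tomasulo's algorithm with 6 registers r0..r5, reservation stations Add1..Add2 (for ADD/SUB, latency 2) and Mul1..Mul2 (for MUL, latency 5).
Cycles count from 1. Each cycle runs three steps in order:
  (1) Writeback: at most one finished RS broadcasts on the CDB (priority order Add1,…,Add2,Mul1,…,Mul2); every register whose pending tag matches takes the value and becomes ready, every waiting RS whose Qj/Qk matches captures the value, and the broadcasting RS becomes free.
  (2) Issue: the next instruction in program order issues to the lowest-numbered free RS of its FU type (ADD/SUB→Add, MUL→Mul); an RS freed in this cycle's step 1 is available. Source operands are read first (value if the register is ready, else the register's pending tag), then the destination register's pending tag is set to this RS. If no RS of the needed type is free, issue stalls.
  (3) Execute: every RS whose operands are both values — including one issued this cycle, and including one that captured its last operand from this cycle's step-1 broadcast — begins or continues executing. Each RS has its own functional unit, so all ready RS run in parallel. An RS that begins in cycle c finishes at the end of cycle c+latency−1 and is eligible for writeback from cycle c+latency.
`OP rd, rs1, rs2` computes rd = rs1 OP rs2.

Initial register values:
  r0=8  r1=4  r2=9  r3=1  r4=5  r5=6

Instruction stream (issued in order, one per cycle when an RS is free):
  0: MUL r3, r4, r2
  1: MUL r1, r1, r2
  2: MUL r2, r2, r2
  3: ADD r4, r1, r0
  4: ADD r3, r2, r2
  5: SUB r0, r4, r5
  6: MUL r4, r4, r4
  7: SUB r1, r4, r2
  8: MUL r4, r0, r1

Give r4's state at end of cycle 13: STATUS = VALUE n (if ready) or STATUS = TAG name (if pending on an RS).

STATUS = TAG Mul1

  c1: issue MUL r3<-Mul1  regs: r0:8,r1:4,r2:9,r3:Mul1,r4:5,r5:6
  c2: issue MUL r1<-Mul2  regs: r0:8,r1:Mul2,r2:9,r3:Mul1,r4:5,r5:6
  c3: stall  regs: r0:8,r1:Mul2,r2:9,r3:Mul1,r4:5,r5:6
  c4: stall  regs: r0:8,r1:Mul2,r2:9,r3:Mul1,r4:5,r5:6
  c5: stall  regs: r0:8,r1:Mul2,r2:9,r3:Mul1,r4:5,r5:6
  c6: CDB Mul1=45; issue MUL r2<-Mul1  regs: r0:8,r1:Mul2,r2:Mul1,r3:45,r4:5,r5:6
  c7: CDB Mul2=36; issue ADD r4<-Add1  regs: r0:8,r1:36,r2:Mul1,r3:45,r4:Add1,r5:6
  c8: issue ADD r3<-Add2  regs: r0:8,r1:36,r2:Mul1,r3:Add2,r4:Add1,r5:6
  c9: CDB Add1=44; issue SUB r0<-Add1  regs: r0:Add1,r1:36,r2:Mul1,r3:Add2,r4:44,r5:6
  c10: issue MUL r4<-Mul2  regs: r0:Add1,r1:36,r2:Mul1,r3:Add2,r4:Mul2,r5:6
  c11: CDB Add1=38; issue SUB r1<-Add1  regs: r0:38,r1:Add1,r2:Mul1,r3:Add2,r4:Mul2,r5:6
  c12: CDB Mul1=81; issue MUL r4<-Mul1  regs: r0:38,r1:Add1,r2:81,r3:Add2,r4:Mul1,r5:6
  c13: -  regs: r0:38,r1:Add1,r2:81,r3:Add2,r4:Mul1,r5:6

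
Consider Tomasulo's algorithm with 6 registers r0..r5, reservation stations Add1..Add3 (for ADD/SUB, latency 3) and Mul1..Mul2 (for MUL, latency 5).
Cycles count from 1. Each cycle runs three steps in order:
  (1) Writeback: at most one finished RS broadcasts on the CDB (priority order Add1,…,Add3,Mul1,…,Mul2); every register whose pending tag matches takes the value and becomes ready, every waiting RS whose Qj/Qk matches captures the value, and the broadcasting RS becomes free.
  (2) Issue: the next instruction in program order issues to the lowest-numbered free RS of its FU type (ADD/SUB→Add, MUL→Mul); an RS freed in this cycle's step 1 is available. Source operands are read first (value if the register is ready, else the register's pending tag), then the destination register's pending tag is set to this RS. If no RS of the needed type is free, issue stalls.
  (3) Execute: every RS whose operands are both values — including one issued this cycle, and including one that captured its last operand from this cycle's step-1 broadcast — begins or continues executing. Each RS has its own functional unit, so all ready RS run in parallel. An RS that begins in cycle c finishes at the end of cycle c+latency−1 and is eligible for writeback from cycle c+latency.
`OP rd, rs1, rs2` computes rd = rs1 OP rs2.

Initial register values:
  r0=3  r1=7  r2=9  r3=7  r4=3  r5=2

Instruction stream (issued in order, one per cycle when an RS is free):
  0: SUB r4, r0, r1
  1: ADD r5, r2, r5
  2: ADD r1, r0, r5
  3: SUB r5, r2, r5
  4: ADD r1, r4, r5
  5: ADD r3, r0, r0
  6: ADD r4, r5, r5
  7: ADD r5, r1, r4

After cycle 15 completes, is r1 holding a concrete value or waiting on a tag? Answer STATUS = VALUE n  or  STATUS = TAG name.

cycle 1: issue SUB r4<-Add1 // r0:3,r1:7,r2:9,r3:7,r4:Add1,r5:2
cycle 2: issue ADD r5<-Add2 // r0:3,r1:7,r2:9,r3:7,r4:Add1,r5:Add2
cycle 3: issue ADD r1<-Add3 // r0:3,r1:Add3,r2:9,r3:7,r4:Add1,r5:Add2
cycle 4: CDB Add1=-4; issue SUB r5<-Add1 // r0:3,r1:Add3,r2:9,r3:7,r4:-4,r5:Add1
cycle 5: CDB Add2=11; issue ADD r1<-Add2 // r0:3,r1:Add2,r2:9,r3:7,r4:-4,r5:Add1
cycle 6: stall // r0:3,r1:Add2,r2:9,r3:7,r4:-4,r5:Add1
cycle 7: stall // r0:3,r1:Add2,r2:9,r3:7,r4:-4,r5:Add1
cycle 8: CDB Add1=-2; issue ADD r3<-Add1 // r0:3,r1:Add2,r2:9,r3:Add1,r4:-4,r5:-2
cycle 9: CDB Add3=14; issue ADD r4<-Add3 // r0:3,r1:Add2,r2:9,r3:Add1,r4:Add3,r5:-2
cycle 10: stall // r0:3,r1:Add2,r2:9,r3:Add1,r4:Add3,r5:-2
cycle 11: CDB Add1=6; issue ADD r5<-Add1 // r0:3,r1:Add2,r2:9,r3:6,r4:Add3,r5:Add1
cycle 12: CDB Add2=-6 // r0:3,r1:-6,r2:9,r3:6,r4:Add3,r5:Add1
cycle 13: CDB Add3=-4 // r0:3,r1:-6,r2:9,r3:6,r4:-4,r5:Add1
cycle 14: - // r0:3,r1:-6,r2:9,r3:6,r4:-4,r5:Add1
cycle 15: - // r0:3,r1:-6,r2:9,r3:6,r4:-4,r5:Add1

STATUS = VALUE -6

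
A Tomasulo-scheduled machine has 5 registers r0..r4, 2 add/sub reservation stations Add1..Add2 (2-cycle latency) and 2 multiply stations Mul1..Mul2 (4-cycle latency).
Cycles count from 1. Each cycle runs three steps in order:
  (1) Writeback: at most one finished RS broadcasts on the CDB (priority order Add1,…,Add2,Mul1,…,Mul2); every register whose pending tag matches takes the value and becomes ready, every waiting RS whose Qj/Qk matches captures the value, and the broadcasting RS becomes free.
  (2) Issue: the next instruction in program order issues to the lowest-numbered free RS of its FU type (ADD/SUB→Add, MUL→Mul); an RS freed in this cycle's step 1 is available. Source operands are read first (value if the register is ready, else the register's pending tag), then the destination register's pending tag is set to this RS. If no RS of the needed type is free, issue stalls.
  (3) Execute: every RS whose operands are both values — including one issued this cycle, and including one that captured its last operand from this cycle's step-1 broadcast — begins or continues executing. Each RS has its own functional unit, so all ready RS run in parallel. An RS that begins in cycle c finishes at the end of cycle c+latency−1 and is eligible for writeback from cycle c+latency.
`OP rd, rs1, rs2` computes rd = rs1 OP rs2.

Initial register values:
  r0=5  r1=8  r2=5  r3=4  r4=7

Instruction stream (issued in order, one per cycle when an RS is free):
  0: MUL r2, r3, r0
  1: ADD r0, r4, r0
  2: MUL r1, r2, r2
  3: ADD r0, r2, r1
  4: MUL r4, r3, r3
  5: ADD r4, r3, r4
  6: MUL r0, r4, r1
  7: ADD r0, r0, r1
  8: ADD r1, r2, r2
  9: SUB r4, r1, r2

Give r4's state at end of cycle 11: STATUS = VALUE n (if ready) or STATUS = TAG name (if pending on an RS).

cycle 1: issue MUL r2<-Mul1 // r0:5,r1:8,r2:Mul1,r3:4,r4:7
cycle 2: issue ADD r0<-Add1 // r0:Add1,r1:8,r2:Mul1,r3:4,r4:7
cycle 3: issue MUL r1<-Mul2 // r0:Add1,r1:Mul2,r2:Mul1,r3:4,r4:7
cycle 4: CDB Add1=12; issue ADD r0<-Add1 // r0:Add1,r1:Mul2,r2:Mul1,r3:4,r4:7
cycle 5: CDB Mul1=20; issue MUL r4<-Mul1 // r0:Add1,r1:Mul2,r2:20,r3:4,r4:Mul1
cycle 6: issue ADD r4<-Add2 // r0:Add1,r1:Mul2,r2:20,r3:4,r4:Add2
cycle 7: stall // r0:Add1,r1:Mul2,r2:20,r3:4,r4:Add2
cycle 8: stall // r0:Add1,r1:Mul2,r2:20,r3:4,r4:Add2
cycle 9: CDB Mul1=16; issue MUL r0<-Mul1 // r0:Mul1,r1:Mul2,r2:20,r3:4,r4:Add2
cycle 10: CDB Mul2=400; stall // r0:Mul1,r1:400,r2:20,r3:4,r4:Add2
cycle 11: CDB Add2=20; issue ADD r0<-Add2 // r0:Add2,r1:400,r2:20,r3:4,r4:20

STATUS = VALUE 20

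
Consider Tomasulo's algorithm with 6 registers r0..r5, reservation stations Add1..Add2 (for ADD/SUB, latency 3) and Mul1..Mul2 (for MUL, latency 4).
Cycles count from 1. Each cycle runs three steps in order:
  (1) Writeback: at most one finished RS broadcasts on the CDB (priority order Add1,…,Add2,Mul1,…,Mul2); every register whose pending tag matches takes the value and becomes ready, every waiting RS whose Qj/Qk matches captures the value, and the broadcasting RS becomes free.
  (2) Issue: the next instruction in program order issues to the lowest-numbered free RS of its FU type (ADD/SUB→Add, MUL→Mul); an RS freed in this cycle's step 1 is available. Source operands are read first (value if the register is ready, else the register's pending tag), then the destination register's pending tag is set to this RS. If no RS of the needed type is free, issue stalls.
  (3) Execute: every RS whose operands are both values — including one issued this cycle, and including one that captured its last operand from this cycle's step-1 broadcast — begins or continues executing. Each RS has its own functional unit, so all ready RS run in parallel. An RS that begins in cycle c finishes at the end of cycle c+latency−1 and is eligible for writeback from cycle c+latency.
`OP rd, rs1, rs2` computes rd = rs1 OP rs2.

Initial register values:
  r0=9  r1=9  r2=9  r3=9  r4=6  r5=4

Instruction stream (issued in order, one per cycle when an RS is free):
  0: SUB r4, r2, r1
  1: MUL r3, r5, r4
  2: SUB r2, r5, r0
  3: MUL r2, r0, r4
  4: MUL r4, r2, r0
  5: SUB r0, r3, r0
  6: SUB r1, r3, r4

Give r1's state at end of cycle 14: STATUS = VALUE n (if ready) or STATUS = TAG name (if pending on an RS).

STATUS = TAG Add2

cycle 1: issue SUB r4<-Add1 // r0:9,r1:9,r2:9,r3:9,r4:Add1,r5:4
cycle 2: issue MUL r3<-Mul1 // r0:9,r1:9,r2:9,r3:Mul1,r4:Add1,r5:4
cycle 3: issue SUB r2<-Add2 // r0:9,r1:9,r2:Add2,r3:Mul1,r4:Add1,r5:4
cycle 4: CDB Add1=0; issue MUL r2<-Mul2 // r0:9,r1:9,r2:Mul2,r3:Mul1,r4:0,r5:4
cycle 5: stall // r0:9,r1:9,r2:Mul2,r3:Mul1,r4:0,r5:4
cycle 6: CDB Add2=-5; stall // r0:9,r1:9,r2:Mul2,r3:Mul1,r4:0,r5:4
cycle 7: stall // r0:9,r1:9,r2:Mul2,r3:Mul1,r4:0,r5:4
cycle 8: CDB Mul1=0; issue MUL r4<-Mul1 // r0:9,r1:9,r2:Mul2,r3:0,r4:Mul1,r5:4
cycle 9: CDB Mul2=0; issue SUB r0<-Add1 // r0:Add1,r1:9,r2:0,r3:0,r4:Mul1,r5:4
cycle 10: issue SUB r1<-Add2 // r0:Add1,r1:Add2,r2:0,r3:0,r4:Mul1,r5:4
cycle 11: - // r0:Add1,r1:Add2,r2:0,r3:0,r4:Mul1,r5:4
cycle 12: CDB Add1=-9 // r0:-9,r1:Add2,r2:0,r3:0,r4:Mul1,r5:4
cycle 13: CDB Mul1=0 // r0:-9,r1:Add2,r2:0,r3:0,r4:0,r5:4
cycle 14: - // r0:-9,r1:Add2,r2:0,r3:0,r4:0,r5:4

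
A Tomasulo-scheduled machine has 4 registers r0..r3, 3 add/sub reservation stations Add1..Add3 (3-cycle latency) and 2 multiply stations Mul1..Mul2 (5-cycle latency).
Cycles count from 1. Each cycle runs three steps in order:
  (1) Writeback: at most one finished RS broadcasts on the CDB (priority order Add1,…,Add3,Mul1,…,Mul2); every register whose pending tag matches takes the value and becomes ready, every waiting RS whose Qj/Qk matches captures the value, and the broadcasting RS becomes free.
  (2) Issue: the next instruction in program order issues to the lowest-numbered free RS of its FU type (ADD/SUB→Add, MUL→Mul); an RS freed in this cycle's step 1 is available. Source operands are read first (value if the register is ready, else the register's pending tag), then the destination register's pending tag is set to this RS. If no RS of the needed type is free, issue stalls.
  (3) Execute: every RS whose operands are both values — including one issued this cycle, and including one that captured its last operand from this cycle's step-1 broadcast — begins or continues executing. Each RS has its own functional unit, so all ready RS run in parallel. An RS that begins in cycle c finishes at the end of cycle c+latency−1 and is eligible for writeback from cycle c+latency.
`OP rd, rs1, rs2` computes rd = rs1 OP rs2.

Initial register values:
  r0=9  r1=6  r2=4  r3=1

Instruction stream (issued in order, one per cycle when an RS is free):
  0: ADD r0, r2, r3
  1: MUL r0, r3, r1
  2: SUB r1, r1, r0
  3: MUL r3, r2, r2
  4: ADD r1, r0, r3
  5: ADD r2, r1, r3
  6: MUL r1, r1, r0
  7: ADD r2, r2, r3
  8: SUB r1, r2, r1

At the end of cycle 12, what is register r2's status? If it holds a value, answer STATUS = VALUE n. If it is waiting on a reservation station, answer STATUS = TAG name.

STATUS = TAG Add2

  c1: issue ADD r0<-Add1  regs: r0:Add1,r1:6,r2:4,r3:1
  c2: issue MUL r0<-Mul1  regs: r0:Mul1,r1:6,r2:4,r3:1
  c3: issue SUB r1<-Add2  regs: r0:Mul1,r1:Add2,r2:4,r3:1
  c4: CDB Add1=5; issue MUL r3<-Mul2  regs: r0:Mul1,r1:Add2,r2:4,r3:Mul2
  c5: issue ADD r1<-Add1  regs: r0:Mul1,r1:Add1,r2:4,r3:Mul2
  c6: issue ADD r2<-Add3  regs: r0:Mul1,r1:Add1,r2:Add3,r3:Mul2
  c7: CDB Mul1=6; issue MUL r1<-Mul1  regs: r0:6,r1:Mul1,r2:Add3,r3:Mul2
  c8: stall  regs: r0:6,r1:Mul1,r2:Add3,r3:Mul2
  c9: CDB Mul2=16; stall  regs: r0:6,r1:Mul1,r2:Add3,r3:16
  c10: CDB Add2=0; issue ADD r2<-Add2  regs: r0:6,r1:Mul1,r2:Add2,r3:16
  c11: stall  regs: r0:6,r1:Mul1,r2:Add2,r3:16
  c12: CDB Add1=22; issue SUB r1<-Add1  regs: r0:6,r1:Add1,r2:Add2,r3:16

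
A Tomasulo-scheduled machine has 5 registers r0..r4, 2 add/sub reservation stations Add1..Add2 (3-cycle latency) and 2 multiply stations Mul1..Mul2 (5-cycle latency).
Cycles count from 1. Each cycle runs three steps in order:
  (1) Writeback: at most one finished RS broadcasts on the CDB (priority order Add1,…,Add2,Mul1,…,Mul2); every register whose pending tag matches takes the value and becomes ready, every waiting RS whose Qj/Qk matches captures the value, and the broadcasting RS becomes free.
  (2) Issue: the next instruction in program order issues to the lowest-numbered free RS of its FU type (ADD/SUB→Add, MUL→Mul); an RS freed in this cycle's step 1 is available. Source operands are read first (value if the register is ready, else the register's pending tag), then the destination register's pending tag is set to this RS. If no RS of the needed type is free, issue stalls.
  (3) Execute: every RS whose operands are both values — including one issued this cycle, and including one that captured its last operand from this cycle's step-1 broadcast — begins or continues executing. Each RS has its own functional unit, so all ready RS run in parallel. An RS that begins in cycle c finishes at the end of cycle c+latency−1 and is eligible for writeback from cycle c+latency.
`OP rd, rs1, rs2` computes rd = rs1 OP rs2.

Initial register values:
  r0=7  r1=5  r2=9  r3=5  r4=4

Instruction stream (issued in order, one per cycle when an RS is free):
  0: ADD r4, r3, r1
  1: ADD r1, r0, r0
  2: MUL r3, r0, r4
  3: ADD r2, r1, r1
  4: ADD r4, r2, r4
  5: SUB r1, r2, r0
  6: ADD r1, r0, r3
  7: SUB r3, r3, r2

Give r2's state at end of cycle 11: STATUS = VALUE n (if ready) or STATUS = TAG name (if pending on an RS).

STATUS = VALUE 28

c1: issue ADD r4<-Add1 | r0:7,r1:5,r2:9,r3:5,r4:Add1
c2: issue ADD r1<-Add2 | r0:7,r1:Add2,r2:9,r3:5,r4:Add1
c3: issue MUL r3<-Mul1 | r0:7,r1:Add2,r2:9,r3:Mul1,r4:Add1
c4: CDB Add1=10; issue ADD r2<-Add1 | r0:7,r1:Add2,r2:Add1,r3:Mul1,r4:10
c5: CDB Add2=14; issue ADD r4<-Add2 | r0:7,r1:14,r2:Add1,r3:Mul1,r4:Add2
c6: stall | r0:7,r1:14,r2:Add1,r3:Mul1,r4:Add2
c7: stall | r0:7,r1:14,r2:Add1,r3:Mul1,r4:Add2
c8: CDB Add1=28; issue SUB r1<-Add1 | r0:7,r1:Add1,r2:28,r3:Mul1,r4:Add2
c9: CDB Mul1=70; stall | r0:7,r1:Add1,r2:28,r3:70,r4:Add2
c10: stall | r0:7,r1:Add1,r2:28,r3:70,r4:Add2
c11: CDB Add1=21; issue ADD r1<-Add1 | r0:7,r1:Add1,r2:28,r3:70,r4:Add2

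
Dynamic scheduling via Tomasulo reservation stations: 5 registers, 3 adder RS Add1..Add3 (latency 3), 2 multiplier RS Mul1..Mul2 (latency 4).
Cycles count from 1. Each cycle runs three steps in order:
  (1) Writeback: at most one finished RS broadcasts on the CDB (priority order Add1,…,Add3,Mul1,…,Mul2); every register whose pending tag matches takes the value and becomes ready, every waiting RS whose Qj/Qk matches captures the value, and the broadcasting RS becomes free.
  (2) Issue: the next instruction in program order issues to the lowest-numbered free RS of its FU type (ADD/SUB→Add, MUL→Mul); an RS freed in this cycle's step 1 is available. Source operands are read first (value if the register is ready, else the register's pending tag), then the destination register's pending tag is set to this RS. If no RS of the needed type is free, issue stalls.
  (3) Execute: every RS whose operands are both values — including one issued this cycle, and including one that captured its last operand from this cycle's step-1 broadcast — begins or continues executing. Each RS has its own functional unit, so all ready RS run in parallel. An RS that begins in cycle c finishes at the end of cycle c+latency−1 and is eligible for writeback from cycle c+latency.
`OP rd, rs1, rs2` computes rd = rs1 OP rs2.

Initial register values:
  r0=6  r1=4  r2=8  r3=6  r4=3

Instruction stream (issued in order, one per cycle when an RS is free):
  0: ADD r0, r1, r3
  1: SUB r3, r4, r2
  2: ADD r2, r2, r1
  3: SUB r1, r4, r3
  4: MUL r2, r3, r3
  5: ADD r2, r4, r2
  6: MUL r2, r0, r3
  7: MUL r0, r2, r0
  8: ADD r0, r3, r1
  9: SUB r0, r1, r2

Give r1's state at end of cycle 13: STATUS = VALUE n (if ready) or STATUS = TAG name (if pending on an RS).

STATUS = VALUE 8

cycle 1: issue ADD r0<-Add1 // r0:Add1,r1:4,r2:8,r3:6,r4:3
cycle 2: issue SUB r3<-Add2 // r0:Add1,r1:4,r2:8,r3:Add2,r4:3
cycle 3: issue ADD r2<-Add3 // r0:Add1,r1:4,r2:Add3,r3:Add2,r4:3
cycle 4: CDB Add1=10; issue SUB r1<-Add1 // r0:10,r1:Add1,r2:Add3,r3:Add2,r4:3
cycle 5: CDB Add2=-5; issue MUL r2<-Mul1 // r0:10,r1:Add1,r2:Mul1,r3:-5,r4:3
cycle 6: CDB Add3=12; issue ADD r2<-Add2 // r0:10,r1:Add1,r2:Add2,r3:-5,r4:3
cycle 7: issue MUL r2<-Mul2 // r0:10,r1:Add1,r2:Mul2,r3:-5,r4:3
cycle 8: CDB Add1=8; stall // r0:10,r1:8,r2:Mul2,r3:-5,r4:3
cycle 9: CDB Mul1=25; issue MUL r0<-Mul1 // r0:Mul1,r1:8,r2:Mul2,r3:-5,r4:3
cycle 10: issue ADD r0<-Add1 // r0:Add1,r1:8,r2:Mul2,r3:-5,r4:3
cycle 11: CDB Mul2=-50; issue SUB r0<-Add3 // r0:Add3,r1:8,r2:-50,r3:-5,r4:3
cycle 12: CDB Add2=28 // r0:Add3,r1:8,r2:-50,r3:-5,r4:3
cycle 13: CDB Add1=3 // r0:Add3,r1:8,r2:-50,r3:-5,r4:3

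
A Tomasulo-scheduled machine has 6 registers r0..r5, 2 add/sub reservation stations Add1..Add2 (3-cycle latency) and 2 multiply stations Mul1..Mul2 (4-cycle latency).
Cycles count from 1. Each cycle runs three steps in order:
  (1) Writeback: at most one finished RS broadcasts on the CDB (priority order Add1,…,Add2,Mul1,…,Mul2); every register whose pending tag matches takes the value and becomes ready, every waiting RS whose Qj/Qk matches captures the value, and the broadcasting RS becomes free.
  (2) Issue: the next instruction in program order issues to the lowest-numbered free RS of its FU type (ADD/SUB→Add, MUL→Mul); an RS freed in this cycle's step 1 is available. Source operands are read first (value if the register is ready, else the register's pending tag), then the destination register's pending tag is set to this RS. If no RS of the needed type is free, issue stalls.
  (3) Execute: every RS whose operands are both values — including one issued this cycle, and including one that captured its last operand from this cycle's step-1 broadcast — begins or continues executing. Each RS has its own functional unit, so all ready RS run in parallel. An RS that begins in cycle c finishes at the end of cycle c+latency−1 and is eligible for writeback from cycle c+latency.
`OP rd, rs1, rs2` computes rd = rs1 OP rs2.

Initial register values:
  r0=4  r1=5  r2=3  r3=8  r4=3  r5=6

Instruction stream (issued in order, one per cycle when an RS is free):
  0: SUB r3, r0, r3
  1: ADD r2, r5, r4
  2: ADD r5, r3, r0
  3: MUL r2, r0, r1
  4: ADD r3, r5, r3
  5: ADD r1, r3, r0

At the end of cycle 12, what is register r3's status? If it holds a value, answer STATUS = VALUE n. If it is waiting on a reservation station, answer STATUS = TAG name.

STATUS = VALUE -4

  c1: issue SUB r3<-Add1  regs: r0:4,r1:5,r2:3,r3:Add1,r4:3,r5:6
  c2: issue ADD r2<-Add2  regs: r0:4,r1:5,r2:Add2,r3:Add1,r4:3,r5:6
  c3: stall  regs: r0:4,r1:5,r2:Add2,r3:Add1,r4:3,r5:6
  c4: CDB Add1=-4; issue ADD r5<-Add1  regs: r0:4,r1:5,r2:Add2,r3:-4,r4:3,r5:Add1
  c5: CDB Add2=9; issue MUL r2<-Mul1  regs: r0:4,r1:5,r2:Mul1,r3:-4,r4:3,r5:Add1
  c6: issue ADD r3<-Add2  regs: r0:4,r1:5,r2:Mul1,r3:Add2,r4:3,r5:Add1
  c7: CDB Add1=0; issue ADD r1<-Add1  regs: r0:4,r1:Add1,r2:Mul1,r3:Add2,r4:3,r5:0
  c8: -  regs: r0:4,r1:Add1,r2:Mul1,r3:Add2,r4:3,r5:0
  c9: CDB Mul1=20  regs: r0:4,r1:Add1,r2:20,r3:Add2,r4:3,r5:0
  c10: CDB Add2=-4  regs: r0:4,r1:Add1,r2:20,r3:-4,r4:3,r5:0
  c11: -  regs: r0:4,r1:Add1,r2:20,r3:-4,r4:3,r5:0
  c12: -  regs: r0:4,r1:Add1,r2:20,r3:-4,r4:3,r5:0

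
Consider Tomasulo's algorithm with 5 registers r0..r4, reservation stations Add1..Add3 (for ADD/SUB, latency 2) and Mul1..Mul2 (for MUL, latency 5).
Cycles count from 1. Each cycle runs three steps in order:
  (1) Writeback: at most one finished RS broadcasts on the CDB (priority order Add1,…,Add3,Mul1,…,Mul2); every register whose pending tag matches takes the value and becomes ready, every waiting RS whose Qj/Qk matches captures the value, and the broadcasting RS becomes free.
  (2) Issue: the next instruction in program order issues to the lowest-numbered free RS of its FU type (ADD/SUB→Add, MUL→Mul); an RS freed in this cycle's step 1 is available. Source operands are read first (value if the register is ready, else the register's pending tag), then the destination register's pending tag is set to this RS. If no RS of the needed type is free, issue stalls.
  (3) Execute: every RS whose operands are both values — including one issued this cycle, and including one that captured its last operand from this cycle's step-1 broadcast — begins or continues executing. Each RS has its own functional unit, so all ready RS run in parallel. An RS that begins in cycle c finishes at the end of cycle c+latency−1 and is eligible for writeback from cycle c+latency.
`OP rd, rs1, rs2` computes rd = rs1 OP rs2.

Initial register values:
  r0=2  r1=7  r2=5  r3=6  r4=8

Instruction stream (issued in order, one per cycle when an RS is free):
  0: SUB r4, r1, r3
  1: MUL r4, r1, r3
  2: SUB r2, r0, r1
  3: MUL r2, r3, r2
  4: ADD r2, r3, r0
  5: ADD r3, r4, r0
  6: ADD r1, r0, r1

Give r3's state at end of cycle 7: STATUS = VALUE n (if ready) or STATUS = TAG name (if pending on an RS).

STATUS = TAG Add2

  c1: issue SUB r4<-Add1  regs: r0:2,r1:7,r2:5,r3:6,r4:Add1
  c2: issue MUL r4<-Mul1  regs: r0:2,r1:7,r2:5,r3:6,r4:Mul1
  c3: CDB Add1=1; issue SUB r2<-Add1  regs: r0:2,r1:7,r2:Add1,r3:6,r4:Mul1
  c4: issue MUL r2<-Mul2  regs: r0:2,r1:7,r2:Mul2,r3:6,r4:Mul1
  c5: CDB Add1=-5; issue ADD r2<-Add1  regs: r0:2,r1:7,r2:Add1,r3:6,r4:Mul1
  c6: issue ADD r3<-Add2  regs: r0:2,r1:7,r2:Add1,r3:Add2,r4:Mul1
  c7: CDB Add1=8; issue ADD r1<-Add1  regs: r0:2,r1:Add1,r2:8,r3:Add2,r4:Mul1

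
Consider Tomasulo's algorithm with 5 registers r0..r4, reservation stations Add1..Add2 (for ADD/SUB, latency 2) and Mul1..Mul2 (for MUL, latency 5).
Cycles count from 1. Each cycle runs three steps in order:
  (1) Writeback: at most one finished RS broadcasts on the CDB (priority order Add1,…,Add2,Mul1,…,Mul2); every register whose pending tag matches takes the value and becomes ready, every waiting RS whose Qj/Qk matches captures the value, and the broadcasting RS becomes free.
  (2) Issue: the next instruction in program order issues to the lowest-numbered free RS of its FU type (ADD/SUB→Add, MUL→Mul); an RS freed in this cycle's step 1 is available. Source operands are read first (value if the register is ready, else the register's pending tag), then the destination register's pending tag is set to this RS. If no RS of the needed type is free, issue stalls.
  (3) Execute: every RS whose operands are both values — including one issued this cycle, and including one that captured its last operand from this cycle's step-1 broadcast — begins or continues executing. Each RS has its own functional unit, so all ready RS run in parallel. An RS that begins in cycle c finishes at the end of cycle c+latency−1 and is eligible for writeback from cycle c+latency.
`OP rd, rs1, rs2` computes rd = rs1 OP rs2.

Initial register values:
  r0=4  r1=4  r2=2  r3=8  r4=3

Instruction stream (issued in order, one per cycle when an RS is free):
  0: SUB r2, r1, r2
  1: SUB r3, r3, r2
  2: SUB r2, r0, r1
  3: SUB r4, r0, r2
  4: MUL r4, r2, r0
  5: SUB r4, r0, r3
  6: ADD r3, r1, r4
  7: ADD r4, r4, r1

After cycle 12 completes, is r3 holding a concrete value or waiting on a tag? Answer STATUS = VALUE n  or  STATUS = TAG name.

STATUS = VALUE 2

  c1: issue SUB r2<-Add1  regs: r0:4,r1:4,r2:Add1,r3:8,r4:3
  c2: issue SUB r3<-Add2  regs: r0:4,r1:4,r2:Add1,r3:Add2,r4:3
  c3: CDB Add1=2; issue SUB r2<-Add1  regs: r0:4,r1:4,r2:Add1,r3:Add2,r4:3
  c4: stall  regs: r0:4,r1:4,r2:Add1,r3:Add2,r4:3
  c5: CDB Add1=0; issue SUB r4<-Add1  regs: r0:4,r1:4,r2:0,r3:Add2,r4:Add1
  c6: CDB Add2=6; issue MUL r4<-Mul1  regs: r0:4,r1:4,r2:0,r3:6,r4:Mul1
  c7: CDB Add1=4; issue SUB r4<-Add1  regs: r0:4,r1:4,r2:0,r3:6,r4:Add1
  c8: issue ADD r3<-Add2  regs: r0:4,r1:4,r2:0,r3:Add2,r4:Add1
  c9: CDB Add1=-2; issue ADD r4<-Add1  regs: r0:4,r1:4,r2:0,r3:Add2,r4:Add1
  c10: -  regs: r0:4,r1:4,r2:0,r3:Add2,r4:Add1
  c11: CDB Add1=2  regs: r0:4,r1:4,r2:0,r3:Add2,r4:2
  c12: CDB Add2=2  regs: r0:4,r1:4,r2:0,r3:2,r4:2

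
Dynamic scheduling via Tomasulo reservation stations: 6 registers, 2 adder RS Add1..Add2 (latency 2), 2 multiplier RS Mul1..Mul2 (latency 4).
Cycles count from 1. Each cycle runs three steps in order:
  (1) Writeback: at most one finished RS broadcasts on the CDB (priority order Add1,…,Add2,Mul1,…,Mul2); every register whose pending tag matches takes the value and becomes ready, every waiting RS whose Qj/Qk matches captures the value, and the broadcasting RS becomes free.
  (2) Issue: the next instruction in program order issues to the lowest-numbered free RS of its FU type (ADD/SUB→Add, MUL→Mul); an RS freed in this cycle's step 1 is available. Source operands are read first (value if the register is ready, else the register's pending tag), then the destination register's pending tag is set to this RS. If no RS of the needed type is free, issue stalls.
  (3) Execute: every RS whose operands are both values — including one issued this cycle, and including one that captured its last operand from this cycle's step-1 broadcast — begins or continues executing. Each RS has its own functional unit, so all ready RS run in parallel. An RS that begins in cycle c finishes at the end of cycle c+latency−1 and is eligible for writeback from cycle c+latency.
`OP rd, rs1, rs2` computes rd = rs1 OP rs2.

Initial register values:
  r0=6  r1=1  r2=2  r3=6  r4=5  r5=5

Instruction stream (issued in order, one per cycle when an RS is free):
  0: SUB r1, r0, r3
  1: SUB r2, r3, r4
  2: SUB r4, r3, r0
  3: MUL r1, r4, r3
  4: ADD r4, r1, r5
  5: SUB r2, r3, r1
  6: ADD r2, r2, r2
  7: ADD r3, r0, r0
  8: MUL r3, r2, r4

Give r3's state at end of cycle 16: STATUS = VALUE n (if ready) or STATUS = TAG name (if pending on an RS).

STATUS = TAG Mul1

  c1: issue SUB r1<-Add1  regs: r0:6,r1:Add1,r2:2,r3:6,r4:5,r5:5
  c2: issue SUB r2<-Add2  regs: r0:6,r1:Add1,r2:Add2,r3:6,r4:5,r5:5
  c3: CDB Add1=0; issue SUB r4<-Add1  regs: r0:6,r1:0,r2:Add2,r3:6,r4:Add1,r5:5
  c4: CDB Add2=1; issue MUL r1<-Mul1  regs: r0:6,r1:Mul1,r2:1,r3:6,r4:Add1,r5:5
  c5: CDB Add1=0; issue ADD r4<-Add1  regs: r0:6,r1:Mul1,r2:1,r3:6,r4:Add1,r5:5
  c6: issue SUB r2<-Add2  regs: r0:6,r1:Mul1,r2:Add2,r3:6,r4:Add1,r5:5
  c7: stall  regs: r0:6,r1:Mul1,r2:Add2,r3:6,r4:Add1,r5:5
  c8: stall  regs: r0:6,r1:Mul1,r2:Add2,r3:6,r4:Add1,r5:5
  c9: CDB Mul1=0; stall  regs: r0:6,r1:0,r2:Add2,r3:6,r4:Add1,r5:5
  c10: stall  regs: r0:6,r1:0,r2:Add2,r3:6,r4:Add1,r5:5
  c11: CDB Add1=5; issue ADD r2<-Add1  regs: r0:6,r1:0,r2:Add1,r3:6,r4:5,r5:5
  c12: CDB Add2=6; issue ADD r3<-Add2  regs: r0:6,r1:0,r2:Add1,r3:Add2,r4:5,r5:5
  c13: issue MUL r3<-Mul1  regs: r0:6,r1:0,r2:Add1,r3:Mul1,r4:5,r5:5
  c14: CDB Add1=12  regs: r0:6,r1:0,r2:12,r3:Mul1,r4:5,r5:5
  c15: CDB Add2=12  regs: r0:6,r1:0,r2:12,r3:Mul1,r4:5,r5:5
  c16: -  regs: r0:6,r1:0,r2:12,r3:Mul1,r4:5,r5:5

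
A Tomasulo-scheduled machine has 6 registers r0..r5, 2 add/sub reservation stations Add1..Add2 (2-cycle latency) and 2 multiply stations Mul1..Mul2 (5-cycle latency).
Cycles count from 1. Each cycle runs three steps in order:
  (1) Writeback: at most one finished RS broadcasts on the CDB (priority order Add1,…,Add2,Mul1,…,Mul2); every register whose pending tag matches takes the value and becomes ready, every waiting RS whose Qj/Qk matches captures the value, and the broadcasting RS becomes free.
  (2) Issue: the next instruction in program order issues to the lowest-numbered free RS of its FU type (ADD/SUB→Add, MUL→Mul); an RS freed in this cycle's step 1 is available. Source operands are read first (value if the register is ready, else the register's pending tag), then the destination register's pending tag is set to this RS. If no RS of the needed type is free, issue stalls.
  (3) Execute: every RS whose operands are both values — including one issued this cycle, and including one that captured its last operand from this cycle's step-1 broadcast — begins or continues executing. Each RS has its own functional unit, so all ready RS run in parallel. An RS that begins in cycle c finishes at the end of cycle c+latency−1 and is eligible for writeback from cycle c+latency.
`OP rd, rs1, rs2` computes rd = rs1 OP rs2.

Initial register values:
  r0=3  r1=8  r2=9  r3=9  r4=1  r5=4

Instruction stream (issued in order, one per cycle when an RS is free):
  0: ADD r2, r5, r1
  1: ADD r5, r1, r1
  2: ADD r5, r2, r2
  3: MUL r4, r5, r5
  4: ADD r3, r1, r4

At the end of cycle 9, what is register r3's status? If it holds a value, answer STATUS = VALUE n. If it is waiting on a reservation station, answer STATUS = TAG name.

STATUS = TAG Add1

c1: issue ADD r2<-Add1 | r0:3,r1:8,r2:Add1,r3:9,r4:1,r5:4
c2: issue ADD r5<-Add2 | r0:3,r1:8,r2:Add1,r3:9,r4:1,r5:Add2
c3: CDB Add1=12; issue ADD r5<-Add1 | r0:3,r1:8,r2:12,r3:9,r4:1,r5:Add1
c4: CDB Add2=16; issue MUL r4<-Mul1 | r0:3,r1:8,r2:12,r3:9,r4:Mul1,r5:Add1
c5: CDB Add1=24; issue ADD r3<-Add1 | r0:3,r1:8,r2:12,r3:Add1,r4:Mul1,r5:24
c6: - | r0:3,r1:8,r2:12,r3:Add1,r4:Mul1,r5:24
c7: - | r0:3,r1:8,r2:12,r3:Add1,r4:Mul1,r5:24
c8: - | r0:3,r1:8,r2:12,r3:Add1,r4:Mul1,r5:24
c9: - | r0:3,r1:8,r2:12,r3:Add1,r4:Mul1,r5:24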